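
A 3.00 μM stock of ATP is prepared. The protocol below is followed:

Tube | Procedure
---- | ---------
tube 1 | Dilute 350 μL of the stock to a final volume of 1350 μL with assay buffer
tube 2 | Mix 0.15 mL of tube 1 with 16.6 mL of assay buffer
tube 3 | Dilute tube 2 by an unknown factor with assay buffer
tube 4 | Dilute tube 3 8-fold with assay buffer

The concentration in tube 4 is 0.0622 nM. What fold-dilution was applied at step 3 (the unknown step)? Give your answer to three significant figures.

14.0-fold

Step 1: 350 μL brought to 1350 μL → factor 1350/350 = 3.8571
Step 2: 0.15 mL + 16.6 mL = 16.75 mL total → factor 16.75/0.15 = 111.67
Step 3: unknown factor x
Step 4: 8-fold → factor 8
Product of known-step factors = 3445.7
Overall factor = 3.00 μM / (0.0622 nM) = 48232
x = 48232 / 3445.7 = 14.0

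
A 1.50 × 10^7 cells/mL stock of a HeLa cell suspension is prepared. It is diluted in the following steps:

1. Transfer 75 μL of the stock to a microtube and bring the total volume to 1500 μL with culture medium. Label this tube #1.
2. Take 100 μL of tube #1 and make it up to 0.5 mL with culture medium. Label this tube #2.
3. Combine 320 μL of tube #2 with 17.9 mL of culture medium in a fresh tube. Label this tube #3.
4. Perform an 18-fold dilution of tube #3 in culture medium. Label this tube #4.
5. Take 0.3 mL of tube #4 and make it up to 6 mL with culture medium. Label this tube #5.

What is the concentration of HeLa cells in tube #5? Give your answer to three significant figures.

7.32 cells/mL

Step 1: 75 μL brought to 1500 μL → factor 1500/75 = 20
Step 2: 100 μL brought to 0.5 mL → factor 500/100 = 5
Step 3: 320 μL + 17.9 mL = 18220 μL total → factor 18220/320 = 56.938
Step 4: 18-fold → factor 18
Step 5: 0.3 mL brought to 6 mL → factor 6/0.3 = 20
Overall dilution factor = 20 × 5 × 56.938 × 18 × 20 = 2.0498 × 10^6
Final = 1.50 × 10^7 cells/mL / 2.0498 × 10^6 = 7.32 cells/mL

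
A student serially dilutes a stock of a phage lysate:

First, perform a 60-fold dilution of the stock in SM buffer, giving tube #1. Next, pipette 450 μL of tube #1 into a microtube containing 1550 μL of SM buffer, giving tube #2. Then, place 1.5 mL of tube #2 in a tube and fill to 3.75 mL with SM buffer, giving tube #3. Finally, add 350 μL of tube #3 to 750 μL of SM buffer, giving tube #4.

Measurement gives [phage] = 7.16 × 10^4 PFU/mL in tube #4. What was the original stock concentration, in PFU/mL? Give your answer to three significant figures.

Step 1: 60-fold → factor 60
Step 2: 450 μL + 1550 μL = 2000 μL total → factor 2000/450 = 4.4444
Step 3: 1.5 mL brought to 3.75 mL → factor 3.75/1.5 = 2.5
Step 4: 350 μL + 750 μL = 1100 μL total → factor 1100/350 = 3.1429
Overall dilution factor = 60 × 4.4444 × 2.5 × 3.1429 = 2095.2
Stock = 7.16 × 10^4 PFU/mL × 2095.2 = 1.50 × 10^8 PFU/mL

1.50 × 10^8 PFU/mL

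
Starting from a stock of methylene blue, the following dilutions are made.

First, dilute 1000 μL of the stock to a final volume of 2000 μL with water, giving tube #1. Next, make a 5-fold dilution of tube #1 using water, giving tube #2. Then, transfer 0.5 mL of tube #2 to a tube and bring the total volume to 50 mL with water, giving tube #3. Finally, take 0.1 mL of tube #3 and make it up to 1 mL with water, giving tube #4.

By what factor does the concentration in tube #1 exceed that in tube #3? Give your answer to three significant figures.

500

Step 1: 1000 μL brought to 2000 μL → factor 2000/1000 = 2
Step 2: 5-fold → factor 5
Step 3: 0.5 mL brought to 50 mL → factor 50/0.5 = 100
Dilution factor to tube #1 = 2; to tube #3 = 1000
[tube #1]/[tube #3] = (factor to tube #3)/(factor to tube #1) = 1000/2 = 500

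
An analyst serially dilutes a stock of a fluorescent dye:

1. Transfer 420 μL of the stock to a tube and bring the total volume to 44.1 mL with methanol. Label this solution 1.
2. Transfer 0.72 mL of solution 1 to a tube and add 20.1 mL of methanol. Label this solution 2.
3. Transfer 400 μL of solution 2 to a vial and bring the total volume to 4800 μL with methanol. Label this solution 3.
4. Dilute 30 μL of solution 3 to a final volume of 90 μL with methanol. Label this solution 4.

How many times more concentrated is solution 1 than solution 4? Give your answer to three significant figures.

1.04 × 10^3

Step 1: 420 μL brought to 44.1 mL → factor 44100/420 = 105
Step 2: 0.72 mL + 20.1 mL = 20.82 mL total → factor 20.82/0.72 = 28.917
Step 3: 400 μL brought to 4800 μL → factor 4800/400 = 12
Step 4: 30 μL brought to 90 μL → factor 90/30 = 3
Dilution factor to solution 1 = 105; to solution 4 = 1.093 × 10^5
[solution 1]/[solution 4] = (factor to solution 4)/(factor to solution 1) = 1.093 × 10^5/105 = 1.04 × 10^3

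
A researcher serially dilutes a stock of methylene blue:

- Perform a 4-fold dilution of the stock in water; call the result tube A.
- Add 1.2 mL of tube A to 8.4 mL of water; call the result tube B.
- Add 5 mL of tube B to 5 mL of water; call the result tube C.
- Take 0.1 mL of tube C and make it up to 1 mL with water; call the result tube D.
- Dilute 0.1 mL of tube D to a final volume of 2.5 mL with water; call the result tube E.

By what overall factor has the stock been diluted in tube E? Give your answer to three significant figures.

Step 1: 4-fold → factor 4
Step 2: 1.2 mL + 8.4 mL = 9.6 mL total → factor 9.6/1.2 = 8
Step 3: 5 mL + 5 mL = 10 mL total → factor 10/5 = 2
Step 4: 0.1 mL brought to 1 mL → factor 1/0.1 = 10
Step 5: 0.1 mL brought to 2.5 mL → factor 2.5/0.1 = 25
Overall dilution factor = 4 × 8 × 2 × 10 × 25 = 16000

1.60 × 10^4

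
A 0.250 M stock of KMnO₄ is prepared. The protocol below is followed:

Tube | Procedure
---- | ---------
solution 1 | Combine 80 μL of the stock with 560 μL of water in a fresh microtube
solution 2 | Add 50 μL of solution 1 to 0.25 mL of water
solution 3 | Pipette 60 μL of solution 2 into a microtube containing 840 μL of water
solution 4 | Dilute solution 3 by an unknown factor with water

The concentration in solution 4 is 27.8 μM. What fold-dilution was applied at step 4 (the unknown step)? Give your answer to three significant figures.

12.5-fold

Step 1: 80 μL + 560 μL = 640 μL total → factor 640/80 = 8
Step 2: 50 μL + 0.25 mL = 300 μL total → factor 300/50 = 6
Step 3: 60 μL + 840 μL = 900 μL total → factor 900/60 = 15
Step 4: unknown factor x
Product of known-step factors = 720
Overall factor = 0.250 M / (27.8 μM) = 8992.8
x = 8992.8 / 720 = 12.5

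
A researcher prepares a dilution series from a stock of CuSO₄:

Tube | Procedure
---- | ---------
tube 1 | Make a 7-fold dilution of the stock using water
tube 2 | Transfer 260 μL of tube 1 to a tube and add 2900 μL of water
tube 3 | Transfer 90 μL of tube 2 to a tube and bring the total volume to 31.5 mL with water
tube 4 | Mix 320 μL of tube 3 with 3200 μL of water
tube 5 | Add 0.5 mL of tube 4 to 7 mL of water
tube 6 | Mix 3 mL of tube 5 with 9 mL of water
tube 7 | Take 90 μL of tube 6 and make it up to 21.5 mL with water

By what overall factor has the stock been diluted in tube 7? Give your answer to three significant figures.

Step 1: 7-fold → factor 7
Step 2: 260 μL + 2900 μL = 3160 μL total → factor 3160/260 = 12.154
Step 3: 90 μL brought to 31.5 mL → factor 31500/90 = 350
Step 4: 320 μL + 3200 μL = 3520 μL total → factor 3520/320 = 11
Step 5: 0.5 mL + 7 mL = 7.5 mL total → factor 7.5/0.5 = 15
Step 6: 3 mL + 9 mL = 12 mL total → factor 12/3 = 4
Step 7: 90 μL brought to 21.5 mL → factor 21500/90 = 238.89
Overall dilution factor = 7 × 12.154 × 350 × 11 × 15 × 4 × 238.89 = 4.6948 × 10^9

4.69 × 10^9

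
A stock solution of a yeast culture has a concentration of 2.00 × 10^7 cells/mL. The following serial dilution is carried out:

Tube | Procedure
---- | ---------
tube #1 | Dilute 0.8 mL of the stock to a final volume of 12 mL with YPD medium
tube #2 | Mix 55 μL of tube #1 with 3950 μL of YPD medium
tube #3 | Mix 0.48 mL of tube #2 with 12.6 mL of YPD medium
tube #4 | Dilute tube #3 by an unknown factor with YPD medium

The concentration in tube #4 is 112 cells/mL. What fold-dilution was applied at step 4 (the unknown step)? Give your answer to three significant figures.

6.00-fold

Step 1: 0.8 mL brought to 12 mL → factor 12/0.8 = 15
Step 2: 55 μL + 3950 μL = 4005 μL total → factor 4005/55 = 72.818
Step 3: 0.48 mL + 12.6 mL = 13.08 mL total → factor 13.08/0.48 = 27.25
Step 4: unknown factor x
Product of known-step factors = 29764
Overall factor = 2.00 × 10^7 cells/mL / (112 cells/mL) = 1.7857 × 10^5
x = 1.7857 × 10^5 / 29764 = 6.00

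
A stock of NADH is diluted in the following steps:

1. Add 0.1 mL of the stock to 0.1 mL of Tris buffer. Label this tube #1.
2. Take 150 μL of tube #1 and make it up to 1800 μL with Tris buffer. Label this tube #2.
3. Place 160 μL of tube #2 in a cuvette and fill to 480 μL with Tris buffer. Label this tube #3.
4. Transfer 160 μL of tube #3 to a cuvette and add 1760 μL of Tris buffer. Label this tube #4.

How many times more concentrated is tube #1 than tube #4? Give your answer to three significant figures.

Step 1: 0.1 mL + 0.1 mL = 0.2 mL total → factor 0.2/0.1 = 2
Step 2: 150 μL brought to 1800 μL → factor 1800/150 = 12
Step 3: 160 μL brought to 480 μL → factor 480/160 = 3
Step 4: 160 μL + 1760 μL = 1920 μL total → factor 1920/160 = 12
Dilution factor to tube #1 = 2; to tube #4 = 864
[tube #1]/[tube #4] = (factor to tube #4)/(factor to tube #1) = 864/2 = 432

432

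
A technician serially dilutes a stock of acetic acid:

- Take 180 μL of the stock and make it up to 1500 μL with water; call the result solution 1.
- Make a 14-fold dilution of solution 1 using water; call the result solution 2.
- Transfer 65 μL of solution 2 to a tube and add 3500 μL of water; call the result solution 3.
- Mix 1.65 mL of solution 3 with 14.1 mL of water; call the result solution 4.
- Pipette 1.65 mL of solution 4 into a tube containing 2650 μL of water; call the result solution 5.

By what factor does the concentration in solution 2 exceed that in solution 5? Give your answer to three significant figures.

Step 1: 180 μL brought to 1500 μL → factor 1500/180 = 8.3333
Step 2: 14-fold → factor 14
Step 3: 65 μL + 3500 μL = 3565 μL total → factor 3565/65 = 54.846
Step 4: 1.65 mL + 14.1 mL = 15.75 mL total → factor 15.75/1.65 = 9.5455
Step 5: 1.65 mL + 2650 μL = 4.3 mL total → factor 4.3/1.65 = 2.6061
Dilution factor to solution 2 = 116.67; to solution 5 = 1.5917 × 10^5
[solution 2]/[solution 5] = (factor to solution 5)/(factor to solution 2) = 1.5917 × 10^5/116.67 = 1.36 × 10^3

1.36 × 10^3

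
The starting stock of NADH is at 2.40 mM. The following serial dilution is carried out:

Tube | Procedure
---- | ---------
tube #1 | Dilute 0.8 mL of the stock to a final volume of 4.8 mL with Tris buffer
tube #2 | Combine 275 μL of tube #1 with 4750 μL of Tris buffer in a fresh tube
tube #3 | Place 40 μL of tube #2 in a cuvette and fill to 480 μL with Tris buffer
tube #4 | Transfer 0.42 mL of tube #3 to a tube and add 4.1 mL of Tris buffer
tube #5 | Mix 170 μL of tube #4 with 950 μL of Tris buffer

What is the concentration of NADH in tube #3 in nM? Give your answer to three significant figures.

Step 1: 0.8 mL brought to 4.8 mL → factor 4.8/0.8 = 6
Step 2: 275 μL + 4750 μL = 5025 μL total → factor 5025/275 = 18.273
Step 3: 40 μL brought to 480 μL → factor 480/40 = 12
Dilution factor through tube #3 = 6 × 18.273 × 12 = 1315.6
[tube #3] = 2.40 mM / 1315.6 = 0.001824 mM = 1.82 × 10^3 nM

1.82 × 10^3 nM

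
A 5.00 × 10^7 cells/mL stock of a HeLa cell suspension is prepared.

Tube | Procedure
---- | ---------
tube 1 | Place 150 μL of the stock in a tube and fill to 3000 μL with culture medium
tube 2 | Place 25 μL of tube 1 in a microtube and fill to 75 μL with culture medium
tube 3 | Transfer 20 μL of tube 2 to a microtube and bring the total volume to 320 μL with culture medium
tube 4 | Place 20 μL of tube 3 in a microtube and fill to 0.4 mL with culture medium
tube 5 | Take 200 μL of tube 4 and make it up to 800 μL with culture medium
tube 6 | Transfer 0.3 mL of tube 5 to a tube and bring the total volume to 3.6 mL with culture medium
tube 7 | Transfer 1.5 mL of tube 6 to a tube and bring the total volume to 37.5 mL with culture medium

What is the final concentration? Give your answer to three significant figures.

2.17 cells/mL

Step 1: 150 μL brought to 3000 μL → factor 3000/150 = 20
Step 2: 25 μL brought to 75 μL → factor 75/25 = 3
Step 3: 20 μL brought to 320 μL → factor 320/20 = 16
Step 4: 20 μL brought to 0.4 mL → factor 400/20 = 20
Step 5: 200 μL brought to 800 μL → factor 800/200 = 4
Step 6: 0.3 mL brought to 3.6 mL → factor 3.6/0.3 = 12
Step 7: 1.5 mL brought to 37.5 mL → factor 37.5/1.5 = 25
Overall dilution factor = 20 × 3 × 16 × 20 × 4 × 12 × 25 = 2.304 × 10^7
Final = 5.00 × 10^7 cells/mL / 2.304 × 10^7 = 2.17 cells/mL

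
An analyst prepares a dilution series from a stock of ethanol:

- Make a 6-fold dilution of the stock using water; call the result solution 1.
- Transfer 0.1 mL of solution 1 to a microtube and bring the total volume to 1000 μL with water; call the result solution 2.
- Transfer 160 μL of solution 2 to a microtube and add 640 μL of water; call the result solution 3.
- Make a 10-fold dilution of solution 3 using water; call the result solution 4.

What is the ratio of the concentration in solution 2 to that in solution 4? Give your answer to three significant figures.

50.0

Step 1: 6-fold → factor 6
Step 2: 0.1 mL brought to 1000 μL → factor 1/0.1 = 10
Step 3: 160 μL + 640 μL = 800 μL total → factor 800/160 = 5
Step 4: 10-fold → factor 10
Dilution factor to solution 2 = 60; to solution 4 = 3000
[solution 2]/[solution 4] = (factor to solution 4)/(factor to solution 2) = 3000/60 = 50.0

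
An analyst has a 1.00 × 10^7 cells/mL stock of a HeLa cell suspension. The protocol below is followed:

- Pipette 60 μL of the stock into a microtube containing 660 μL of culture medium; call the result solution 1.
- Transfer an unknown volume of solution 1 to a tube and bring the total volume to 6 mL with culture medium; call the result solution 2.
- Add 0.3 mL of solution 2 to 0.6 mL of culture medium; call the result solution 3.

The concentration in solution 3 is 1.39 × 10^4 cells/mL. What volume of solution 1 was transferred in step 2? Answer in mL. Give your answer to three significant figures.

Step 1: 60 μL + 660 μL = 720 μL total → factor 720/60 = 12
Step 2: v brought to 6 mL → factor = 6 mL/v
Step 3: 0.3 mL + 0.6 mL = 0.9 mL total → factor 0.9/0.3 = 3
Product of known-step factors = 36
Overall factor = 1.00 × 10^7 cells/mL / (1.39 × 10^4 cells/mL) = 719.42
Step-2 factor = 719.42 / 36 = 19.984
v = 6 mL / 19.984 = 0.300 mL

0.300 mL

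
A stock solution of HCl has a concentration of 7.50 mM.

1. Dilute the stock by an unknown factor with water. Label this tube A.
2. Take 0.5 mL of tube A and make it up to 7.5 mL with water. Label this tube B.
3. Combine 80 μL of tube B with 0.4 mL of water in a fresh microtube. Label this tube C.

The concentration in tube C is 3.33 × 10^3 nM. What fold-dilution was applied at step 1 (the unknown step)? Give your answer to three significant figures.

Step 1: unknown factor x
Step 2: 0.5 mL brought to 7.5 mL → factor 7.5/0.5 = 15
Step 3: 80 μL + 0.4 mL = 480 μL total → factor 480/80 = 6
Product of known-step factors = 90
Overall factor = 7.50 mM / (3.33 × 10^3 nM) = 2252.3
x = 2252.3 / 90 = 25.0

25.0-fold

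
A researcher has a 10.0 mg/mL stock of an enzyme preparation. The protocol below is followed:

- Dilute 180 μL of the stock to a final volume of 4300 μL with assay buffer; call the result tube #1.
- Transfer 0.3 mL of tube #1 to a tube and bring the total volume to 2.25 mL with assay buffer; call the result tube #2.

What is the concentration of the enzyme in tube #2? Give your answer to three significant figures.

Step 1: 180 μL brought to 4300 μL → factor 4300/180 = 23.889
Step 2: 0.3 mL brought to 2.25 mL → factor 2.25/0.3 = 7.5
Overall dilution factor = 23.889 × 7.5 = 179.17
Final = 10.0 mg/mL / 179.17 = 0.0558 mg/mL

0.0558 mg/mL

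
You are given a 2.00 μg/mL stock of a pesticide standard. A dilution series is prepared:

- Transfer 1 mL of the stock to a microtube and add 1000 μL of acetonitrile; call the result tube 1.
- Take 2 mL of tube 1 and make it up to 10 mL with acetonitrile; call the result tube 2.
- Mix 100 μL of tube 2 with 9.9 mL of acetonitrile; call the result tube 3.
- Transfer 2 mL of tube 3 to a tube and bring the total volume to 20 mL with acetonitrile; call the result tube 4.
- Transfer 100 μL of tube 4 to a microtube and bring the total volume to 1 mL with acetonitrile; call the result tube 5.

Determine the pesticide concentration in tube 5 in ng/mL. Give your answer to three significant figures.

Step 1: 1 mL + 1000 μL = 2 mL total → factor 2/1 = 2
Step 2: 2 mL brought to 10 mL → factor 10/2 = 5
Step 3: 100 μL + 9.9 mL = 10000 μL total → factor 10000/100 = 100
Step 4: 2 mL brought to 20 mL → factor 20/2 = 10
Step 5: 100 μL brought to 1 mL → factor 1000/100 = 10
Overall dilution factor = 2 × 5 × 100 × 10 × 10 = 1 × 10^5
Final = 2.00 μg/mL / 1 × 10^5 = 2.000 × 10^-5 μg/mL = 0.0200 ng/mL

0.0200 ng/mL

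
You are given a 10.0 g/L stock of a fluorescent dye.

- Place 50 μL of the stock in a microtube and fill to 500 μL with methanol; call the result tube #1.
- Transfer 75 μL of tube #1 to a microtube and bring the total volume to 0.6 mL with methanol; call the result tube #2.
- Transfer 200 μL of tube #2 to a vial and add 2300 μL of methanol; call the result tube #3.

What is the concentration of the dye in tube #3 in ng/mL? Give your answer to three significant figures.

1.00 × 10^4 ng/mL

Step 1: 50 μL brought to 500 μL → factor 500/50 = 10
Step 2: 75 μL brought to 0.6 mL → factor 600/75 = 8
Step 3: 200 μL + 2300 μL = 2500 μL total → factor 2500/200 = 12.5
Overall dilution factor = 10 × 8 × 12.5 = 1000
Final = 10.0 g/L / 1000 = 0.01000 g/L = 1.00 × 10^4 ng/mL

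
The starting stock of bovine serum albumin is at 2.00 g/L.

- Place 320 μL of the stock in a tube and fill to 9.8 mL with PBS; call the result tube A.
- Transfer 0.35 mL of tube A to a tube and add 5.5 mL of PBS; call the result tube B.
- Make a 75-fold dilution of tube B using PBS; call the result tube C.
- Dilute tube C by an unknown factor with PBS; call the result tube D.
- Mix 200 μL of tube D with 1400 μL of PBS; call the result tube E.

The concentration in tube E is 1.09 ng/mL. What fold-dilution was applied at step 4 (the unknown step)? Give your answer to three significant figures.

5.97-fold

Step 1: 320 μL brought to 9.8 mL → factor 9800/320 = 30.625
Step 2: 0.35 mL + 5.5 mL = 5.85 mL total → factor 5.85/0.35 = 16.714
Step 3: 75-fold → factor 75
Step 4: unknown factor x
Step 5: 200 μL + 1400 μL = 1600 μL total → factor 1600/200 = 8
Product of known-step factors = 3.0712 × 10^5
Overall factor = 2.00 g/L / (1.09 ng/mL) = 1.8349 × 10^6
x = 1.8349 × 10^6 / 3.0712 × 10^5 = 5.97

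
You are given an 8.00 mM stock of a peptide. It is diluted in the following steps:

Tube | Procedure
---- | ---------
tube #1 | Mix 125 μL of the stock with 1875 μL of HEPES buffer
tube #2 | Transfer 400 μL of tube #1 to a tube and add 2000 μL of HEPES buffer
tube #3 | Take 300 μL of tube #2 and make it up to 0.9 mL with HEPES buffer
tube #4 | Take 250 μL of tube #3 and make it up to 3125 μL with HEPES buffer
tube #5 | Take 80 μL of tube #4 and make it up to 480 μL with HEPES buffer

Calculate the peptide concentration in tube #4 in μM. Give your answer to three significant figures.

Step 1: 125 μL + 1875 μL = 2000 μL total → factor 2000/125 = 16
Step 2: 400 μL + 2000 μL = 2400 μL total → factor 2400/400 = 6
Step 3: 300 μL brought to 0.9 mL → factor 900/300 = 3
Step 4: 250 μL brought to 3125 μL → factor 3125/250 = 12.5
Dilution factor through tube #4 = 16 × 6 × 3 × 12.5 = 3600
[tube #4] = 8.00 mM / 3600 = 0.002222 mM = 2.22 μM

2.22 μM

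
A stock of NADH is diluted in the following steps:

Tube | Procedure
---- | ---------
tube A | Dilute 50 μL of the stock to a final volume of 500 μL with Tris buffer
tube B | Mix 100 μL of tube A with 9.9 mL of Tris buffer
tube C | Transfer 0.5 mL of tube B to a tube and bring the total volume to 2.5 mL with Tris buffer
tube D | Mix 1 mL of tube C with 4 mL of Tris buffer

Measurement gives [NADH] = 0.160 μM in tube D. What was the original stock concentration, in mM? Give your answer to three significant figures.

Step 1: 50 μL brought to 500 μL → factor 500/50 = 10
Step 2: 100 μL + 9.9 mL = 10000 μL total → factor 10000/100 = 100
Step 3: 0.5 mL brought to 2.5 mL → factor 2.5/0.5 = 5
Step 4: 1 mL + 4 mL = 5 mL total → factor 5/1 = 5
Overall dilution factor = 10 × 100 × 5 × 5 = 25000
Stock = 0.160 μM × 25000 = 4000 μM = 4.00 mM

4.00 mM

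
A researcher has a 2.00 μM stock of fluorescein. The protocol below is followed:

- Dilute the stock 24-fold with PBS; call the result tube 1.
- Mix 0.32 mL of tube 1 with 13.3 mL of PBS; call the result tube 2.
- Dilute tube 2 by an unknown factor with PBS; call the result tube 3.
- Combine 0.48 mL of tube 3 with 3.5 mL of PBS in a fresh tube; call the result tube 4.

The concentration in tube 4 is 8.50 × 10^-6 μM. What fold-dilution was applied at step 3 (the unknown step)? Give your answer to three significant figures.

Step 1: 24-fold → factor 24
Step 2: 0.32 mL + 13.3 mL = 13.62 mL total → factor 13.62/0.32 = 42.562
Step 3: unknown factor x
Step 4: 0.48 mL + 3.5 mL = 3.98 mL total → factor 3.98/0.48 = 8.2917
Product of known-step factors = 8469.9
Overall factor = 2.00 μM / (8.50 × 10^-6 μM) = 2.3529 × 10^5
x = 2.3529 × 10^5 / 8469.9 = 27.8

27.8-fold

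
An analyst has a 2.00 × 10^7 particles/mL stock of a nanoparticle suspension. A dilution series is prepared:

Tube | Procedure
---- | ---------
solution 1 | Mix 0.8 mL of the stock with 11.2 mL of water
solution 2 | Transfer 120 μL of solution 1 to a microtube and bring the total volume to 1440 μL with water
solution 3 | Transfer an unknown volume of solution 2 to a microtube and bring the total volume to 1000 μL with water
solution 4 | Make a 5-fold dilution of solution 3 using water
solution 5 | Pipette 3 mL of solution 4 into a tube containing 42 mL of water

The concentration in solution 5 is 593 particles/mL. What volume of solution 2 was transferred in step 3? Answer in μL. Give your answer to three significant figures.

Step 1: 0.8 mL + 11.2 mL = 12 mL total → factor 12/0.8 = 15
Step 2: 120 μL brought to 1440 μL → factor 1440/120 = 12
Step 3: v brought to 1000 μL → factor = 1000 μL/v
Step 4: 5-fold → factor 5
Step 5: 3 mL + 42 mL = 45 mL total → factor 45/3 = 15
Product of known-step factors = 13500
Overall factor = 2.00 × 10^7 particles/mL / (593 particles/mL) = 33727
Step-3 factor = 33727 / 13500 = 2.4983
v = 1000 μL / 2.4983 = 400 μL

400 μL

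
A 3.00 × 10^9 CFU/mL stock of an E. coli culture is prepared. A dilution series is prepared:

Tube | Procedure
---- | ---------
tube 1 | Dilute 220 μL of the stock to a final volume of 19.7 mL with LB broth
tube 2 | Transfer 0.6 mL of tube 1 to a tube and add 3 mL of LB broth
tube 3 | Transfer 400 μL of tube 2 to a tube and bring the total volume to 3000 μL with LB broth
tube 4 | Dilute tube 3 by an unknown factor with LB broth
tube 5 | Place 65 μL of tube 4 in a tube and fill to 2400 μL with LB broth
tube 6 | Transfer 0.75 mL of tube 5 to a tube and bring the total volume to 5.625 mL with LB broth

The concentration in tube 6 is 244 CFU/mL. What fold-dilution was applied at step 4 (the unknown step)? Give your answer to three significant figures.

11.0-fold

Step 1: 220 μL brought to 19.7 mL → factor 19700/220 = 89.545
Step 2: 0.6 mL + 3 mL = 3.6 mL total → factor 3.6/0.6 = 6
Step 3: 400 μL brought to 3000 μL → factor 3000/400 = 7.5
Step 4: unknown factor x
Step 5: 65 μL brought to 2400 μL → factor 2400/65 = 36.923
Step 6: 0.75 mL brought to 5.625 mL → factor 5.625/0.75 = 7.5
Product of known-step factors = 1.1159 × 10^6
Overall factor = 3.00 × 10^9 CFU/mL / (244 CFU/mL) = 1.2295 × 10^7
x = 1.2295 × 10^7 / 1.1159 × 10^6 = 11.0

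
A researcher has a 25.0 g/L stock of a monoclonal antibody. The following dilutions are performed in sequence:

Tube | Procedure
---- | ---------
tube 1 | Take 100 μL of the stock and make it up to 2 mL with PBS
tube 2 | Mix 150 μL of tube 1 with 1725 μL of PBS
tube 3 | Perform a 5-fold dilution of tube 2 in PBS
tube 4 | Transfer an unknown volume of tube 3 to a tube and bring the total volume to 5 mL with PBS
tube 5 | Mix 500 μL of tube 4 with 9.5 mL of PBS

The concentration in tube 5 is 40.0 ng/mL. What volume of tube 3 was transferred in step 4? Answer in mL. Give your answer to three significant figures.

Step 1: 100 μL brought to 2 mL → factor 2000/100 = 20
Step 2: 150 μL + 1725 μL = 1875 μL total → factor 1875/150 = 12.5
Step 3: 5-fold → factor 5
Step 4: v brought to 5 mL → factor = 5 mL/v
Step 5: 500 μL + 9.5 mL = 10000 μL total → factor 10000/500 = 20
Product of known-step factors = 25000
Overall factor = 25.0 g/L / (40.0 ng/mL) = 6.25 × 10^5
Step-4 factor = 6.25 × 10^5 / 25000 = 25
v = 5 mL / 25 = 0.200 mL

0.200 mL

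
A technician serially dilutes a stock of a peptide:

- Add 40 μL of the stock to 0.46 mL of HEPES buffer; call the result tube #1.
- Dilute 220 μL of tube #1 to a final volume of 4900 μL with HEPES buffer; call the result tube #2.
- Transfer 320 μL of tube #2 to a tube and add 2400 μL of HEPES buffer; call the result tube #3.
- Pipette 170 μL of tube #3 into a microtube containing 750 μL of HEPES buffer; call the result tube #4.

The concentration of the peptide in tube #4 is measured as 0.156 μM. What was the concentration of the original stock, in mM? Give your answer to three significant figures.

2.00 mM

Step 1: 40 μL + 0.46 mL = 500 μL total → factor 500/40 = 12.5
Step 2: 220 μL brought to 4900 μL → factor 4900/220 = 22.273
Step 3: 320 μL + 2400 μL = 2720 μL total → factor 2720/320 = 8.5
Step 4: 170 μL + 750 μL = 920 μL total → factor 920/170 = 5.4118
Overall dilution factor = 12.5 × 22.273 × 8.5 × 5.4118 = 12807
Stock = 0.156 μM × 12807 = 1998 μM = 2.00 mM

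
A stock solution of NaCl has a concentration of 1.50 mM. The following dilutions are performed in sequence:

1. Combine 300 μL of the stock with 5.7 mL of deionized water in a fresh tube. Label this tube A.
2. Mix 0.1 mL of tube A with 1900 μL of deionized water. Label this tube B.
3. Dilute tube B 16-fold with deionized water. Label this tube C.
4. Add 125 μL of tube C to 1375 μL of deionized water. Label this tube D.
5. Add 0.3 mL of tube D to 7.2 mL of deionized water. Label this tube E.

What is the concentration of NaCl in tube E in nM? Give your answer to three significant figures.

0.781 nM

Step 1: 300 μL + 5.7 mL = 6000 μL total → factor 6000/300 = 20
Step 2: 0.1 mL + 1900 μL = 2 mL total → factor 2/0.1 = 20
Step 3: 16-fold → factor 16
Step 4: 125 μL + 1375 μL = 1500 μL total → factor 1500/125 = 12
Step 5: 0.3 mL + 7.2 mL = 7.5 mL total → factor 7.5/0.3 = 25
Overall dilution factor = 20 × 20 × 16 × 12 × 25 = 1.92 × 10^6
Final = 1.50 mM / 1.92 × 10^6 = 7.813 × 10^-7 mM = 0.781 nM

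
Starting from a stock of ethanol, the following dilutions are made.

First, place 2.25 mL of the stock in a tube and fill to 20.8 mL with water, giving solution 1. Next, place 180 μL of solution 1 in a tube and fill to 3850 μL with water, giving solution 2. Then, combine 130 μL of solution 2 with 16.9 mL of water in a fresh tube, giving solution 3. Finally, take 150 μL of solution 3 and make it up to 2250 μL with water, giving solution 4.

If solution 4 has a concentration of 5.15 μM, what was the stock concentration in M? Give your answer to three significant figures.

Step 1: 2.25 mL brought to 20.8 mL → factor 20.8/2.25 = 9.2444
Step 2: 180 μL brought to 3850 μL → factor 3850/180 = 21.389
Step 3: 130 μL + 16.9 mL = 17030 μL total → factor 17030/130 = 131
Step 4: 150 μL brought to 2250 μL → factor 2250/150 = 15
Overall dilution factor = 9.2444 × 21.389 × 131 × 15 = 3.8854 × 10^5
Stock = 5.15 μM × 3.8854 × 10^5 = 2.001 × 10^6 μM = 2.00 M

2.00 M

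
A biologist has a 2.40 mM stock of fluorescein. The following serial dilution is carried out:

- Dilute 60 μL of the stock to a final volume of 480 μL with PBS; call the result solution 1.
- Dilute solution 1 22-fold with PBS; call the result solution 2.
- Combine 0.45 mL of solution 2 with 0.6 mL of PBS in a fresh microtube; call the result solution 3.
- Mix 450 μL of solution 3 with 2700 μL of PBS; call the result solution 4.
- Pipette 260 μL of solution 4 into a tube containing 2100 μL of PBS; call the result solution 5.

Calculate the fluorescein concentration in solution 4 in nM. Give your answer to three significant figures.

835 nM

Step 1: 60 μL brought to 480 μL → factor 480/60 = 8
Step 2: 22-fold → factor 22
Step 3: 0.45 mL + 0.6 mL = 1.05 mL total → factor 1.05/0.45 = 2.3333
Step 4: 450 μL + 2700 μL = 3150 μL total → factor 3150/450 = 7
Dilution factor through solution 4 = 8 × 22 × 2.3333 × 7 = 2874.7
[solution 4] = 2.40 mM / 2874.7 = 0.0008349 mM = 835 nM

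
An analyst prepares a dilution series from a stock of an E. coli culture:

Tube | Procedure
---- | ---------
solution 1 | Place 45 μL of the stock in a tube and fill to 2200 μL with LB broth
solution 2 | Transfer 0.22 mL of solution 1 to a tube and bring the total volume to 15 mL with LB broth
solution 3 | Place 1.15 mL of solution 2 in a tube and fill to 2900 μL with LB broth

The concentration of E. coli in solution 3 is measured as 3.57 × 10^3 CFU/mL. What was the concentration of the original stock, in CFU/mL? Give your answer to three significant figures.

3.00 × 10^7 CFU/mL

Step 1: 45 μL brought to 2200 μL → factor 2200/45 = 48.889
Step 2: 0.22 mL brought to 15 mL → factor 15/0.22 = 68.182
Step 3: 1.15 mL brought to 2900 μL → factor 2.9/1.15 = 2.5217
Overall dilution factor = 48.889 × 68.182 × 2.5217 = 8405.8
Stock = 3.57 × 10^3 CFU/mL × 8405.8 = 3.00 × 10^7 CFU/mL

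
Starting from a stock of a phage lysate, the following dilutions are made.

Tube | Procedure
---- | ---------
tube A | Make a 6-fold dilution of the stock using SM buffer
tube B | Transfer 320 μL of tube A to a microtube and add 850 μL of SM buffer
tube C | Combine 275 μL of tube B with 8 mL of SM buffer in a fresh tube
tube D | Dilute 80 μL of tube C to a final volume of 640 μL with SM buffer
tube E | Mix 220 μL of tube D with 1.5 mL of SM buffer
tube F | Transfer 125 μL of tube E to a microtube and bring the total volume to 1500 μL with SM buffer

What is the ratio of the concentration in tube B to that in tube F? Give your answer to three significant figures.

Step 1: 6-fold → factor 6
Step 2: 320 μL + 850 μL = 1170 μL total → factor 1170/320 = 3.6562
Step 3: 275 μL + 8 mL = 8275 μL total → factor 8275/275 = 30.091
Step 4: 80 μL brought to 640 μL → factor 640/80 = 8
Step 5: 220 μL + 1.5 mL = 1720 μL total → factor 1720/220 = 7.8182
Step 6: 125 μL brought to 1500 μL → factor 1500/125 = 12
Dilution factor to tube B = 21.938; to tube F = 4.9545 × 10^5
[tube B]/[tube F] = (factor to tube F)/(factor to tube B) = 4.9545 × 10^5/21.938 = 2.26 × 10^4

2.26 × 10^4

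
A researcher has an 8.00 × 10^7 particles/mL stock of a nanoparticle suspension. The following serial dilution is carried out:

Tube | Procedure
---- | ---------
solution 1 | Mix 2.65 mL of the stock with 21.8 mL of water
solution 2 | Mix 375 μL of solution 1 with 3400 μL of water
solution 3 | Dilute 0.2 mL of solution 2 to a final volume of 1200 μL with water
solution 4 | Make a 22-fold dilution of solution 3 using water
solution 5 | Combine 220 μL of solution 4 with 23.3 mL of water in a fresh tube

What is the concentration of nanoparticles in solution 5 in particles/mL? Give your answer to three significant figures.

Step 1: 2.65 mL + 21.8 mL = 24.45 mL total → factor 24.45/2.65 = 9.2264
Step 2: 375 μL + 3400 μL = 3775 μL total → factor 3775/375 = 10.067
Step 3: 0.2 mL brought to 1200 μL → factor 1.2/0.2 = 6
Step 4: 22-fold → factor 22
Step 5: 220 μL + 23.3 mL = 23520 μL total → factor 23520/220 = 106.91
Overall dilution factor = 9.2264 × 10.067 × 6 × 22 × 106.91 = 1.3107 × 10^6
Final = 8.00 × 10^7 particles/mL / 1.3107 × 10^6 = 61.0 particles/mL

61.0 particles/mL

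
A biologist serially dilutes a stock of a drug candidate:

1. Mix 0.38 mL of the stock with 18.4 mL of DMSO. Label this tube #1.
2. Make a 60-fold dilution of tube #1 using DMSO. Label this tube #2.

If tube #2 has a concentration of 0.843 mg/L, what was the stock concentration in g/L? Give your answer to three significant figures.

2.50 g/L

Step 1: 0.38 mL + 18.4 mL = 18.78 mL total → factor 18.78/0.38 = 49.421
Step 2: 60-fold → factor 60
Overall dilution factor = 49.421 × 60 = 2965.3
Stock = 0.843 mg/L × 2965.3 = 2500 mg/L = 2.50 g/L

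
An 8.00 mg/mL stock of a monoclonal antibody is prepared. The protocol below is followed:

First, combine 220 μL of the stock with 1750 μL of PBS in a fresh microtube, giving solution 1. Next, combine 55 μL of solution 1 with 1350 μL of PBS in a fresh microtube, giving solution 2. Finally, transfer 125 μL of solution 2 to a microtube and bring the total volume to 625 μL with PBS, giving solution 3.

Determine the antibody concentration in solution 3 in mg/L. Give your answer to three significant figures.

6.99 mg/L

Step 1: 220 μL + 1750 μL = 1970 μL total → factor 1970/220 = 8.9545
Step 2: 55 μL + 1350 μL = 1405 μL total → factor 1405/55 = 25.545
Step 3: 125 μL brought to 625 μL → factor 625/125 = 5
Overall dilution factor = 8.9545 × 25.545 × 5 = 1143.7
Final = 8.00 mg/mL / 1143.7 = 0.006995 mg/mL = 6.99 mg/L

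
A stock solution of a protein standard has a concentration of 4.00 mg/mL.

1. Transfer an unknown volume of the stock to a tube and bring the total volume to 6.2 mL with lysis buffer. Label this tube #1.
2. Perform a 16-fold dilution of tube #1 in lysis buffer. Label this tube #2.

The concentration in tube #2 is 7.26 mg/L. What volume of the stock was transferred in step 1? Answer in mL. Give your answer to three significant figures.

Step 1: v brought to 6.2 mL → factor = 6.2 mL/v
Step 2: 16-fold → factor 16
Product of known-step factors = 16
Overall factor = 4.00 mg/mL / (7.26 mg/L) = 550.96
Step-1 factor = 550.96 / 16 = 34.435
v = 6.2 mL / 34.435 = 0.180 mL

0.180 mL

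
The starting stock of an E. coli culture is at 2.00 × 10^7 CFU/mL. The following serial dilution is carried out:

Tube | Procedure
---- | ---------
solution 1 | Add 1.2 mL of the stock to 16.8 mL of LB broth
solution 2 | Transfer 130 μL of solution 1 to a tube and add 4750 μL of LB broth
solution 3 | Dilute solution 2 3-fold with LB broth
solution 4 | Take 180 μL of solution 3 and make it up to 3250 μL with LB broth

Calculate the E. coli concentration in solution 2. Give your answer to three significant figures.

Step 1: 1.2 mL + 16.8 mL = 18 mL total → factor 18/1.2 = 15
Step 2: 130 μL + 4750 μL = 4880 μL total → factor 4880/130 = 37.538
Dilution factor through solution 2 = 15 × 37.538 = 563.08
[solution 2] = 2.00 × 10^7 CFU/mL / 563.08 = 3.55 × 10^4 CFU/mL

3.55 × 10^4 CFU/mL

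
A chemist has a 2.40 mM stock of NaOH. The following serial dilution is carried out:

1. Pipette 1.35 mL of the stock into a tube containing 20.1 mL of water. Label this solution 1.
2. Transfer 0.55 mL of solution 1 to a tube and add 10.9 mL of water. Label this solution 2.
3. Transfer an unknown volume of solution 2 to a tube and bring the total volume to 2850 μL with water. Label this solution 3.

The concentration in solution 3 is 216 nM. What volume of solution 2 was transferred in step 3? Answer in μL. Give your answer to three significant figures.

84.8 μL

Step 1: 1.35 mL + 20.1 mL = 21.45 mL total → factor 21.45/1.35 = 15.889
Step 2: 0.55 mL + 10.9 mL = 11.45 mL total → factor 11.45/0.55 = 20.818
Step 3: v brought to 2850 μL → factor = 2850 μL/v
Product of known-step factors = 330.78
Overall factor = 2.40 mM / (216 nM) = 11111
Step-3 factor = 11111 / 330.78 = 33.591
v = 2850 μL / 33.591 = 84.8 μL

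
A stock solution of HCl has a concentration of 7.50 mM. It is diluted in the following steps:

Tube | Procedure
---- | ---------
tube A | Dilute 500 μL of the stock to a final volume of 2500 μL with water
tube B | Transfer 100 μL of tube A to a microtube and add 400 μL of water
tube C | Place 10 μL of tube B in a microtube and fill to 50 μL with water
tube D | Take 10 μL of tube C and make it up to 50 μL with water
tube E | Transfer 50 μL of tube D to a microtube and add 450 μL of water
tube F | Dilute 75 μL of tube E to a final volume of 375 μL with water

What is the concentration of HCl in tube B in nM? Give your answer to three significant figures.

Step 1: 500 μL brought to 2500 μL → factor 2500/500 = 5
Step 2: 100 μL + 400 μL = 500 μL total → factor 500/100 = 5
Dilution factor through tube B = 5 × 5 = 25
[tube B] = 7.50 mM / 25 = 0.3000 mM = 3.00 × 10^5 nM

3.00 × 10^5 nM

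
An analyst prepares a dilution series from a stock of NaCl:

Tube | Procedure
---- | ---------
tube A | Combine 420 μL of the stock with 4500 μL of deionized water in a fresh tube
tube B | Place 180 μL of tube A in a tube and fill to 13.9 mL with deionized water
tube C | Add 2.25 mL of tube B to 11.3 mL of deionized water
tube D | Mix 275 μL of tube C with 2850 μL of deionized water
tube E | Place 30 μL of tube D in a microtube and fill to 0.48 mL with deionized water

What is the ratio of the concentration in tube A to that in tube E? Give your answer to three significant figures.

Step 1: 420 μL + 4500 μL = 4920 μL total → factor 4920/420 = 11.714
Step 2: 180 μL brought to 13.9 mL → factor 13900/180 = 77.222
Step 3: 2.25 mL + 11.3 mL = 13.55 mL total → factor 13.55/2.25 = 6.0222
Step 4: 275 μL + 2850 μL = 3125 μL total → factor 3125/275 = 11.364
Step 5: 30 μL brought to 0.48 mL → factor 480/30 = 16
Dilution factor to tube A = 11.714; to tube E = 9.9049 × 10^5
[tube A]/[tube E] = (factor to tube E)/(factor to tube A) = 9.9049 × 10^5/11.714 = 8.46 × 10^4

8.46 × 10^4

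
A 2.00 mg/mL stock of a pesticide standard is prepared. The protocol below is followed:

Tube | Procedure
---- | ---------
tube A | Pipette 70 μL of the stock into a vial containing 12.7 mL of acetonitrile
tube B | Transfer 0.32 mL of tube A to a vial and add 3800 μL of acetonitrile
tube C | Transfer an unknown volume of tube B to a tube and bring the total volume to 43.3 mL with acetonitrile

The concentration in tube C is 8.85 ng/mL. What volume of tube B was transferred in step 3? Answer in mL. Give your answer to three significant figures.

0.450 mL

Step 1: 70 μL + 12.7 mL = 12770 μL total → factor 12770/70 = 182.43
Step 2: 0.32 mL + 3800 μL = 4.12 mL total → factor 4.12/0.32 = 12.875
Step 3: v brought to 43.3 mL → factor = 43.3 mL/v
Product of known-step factors = 2348.8
Overall factor = 2.00 mg/mL / (8.85 ng/mL) = 2.2599 × 10^5
Step-3 factor = 2.2599 × 10^5 / 2348.8 = 96.216
v = 43.3 mL / 96.216 = 0.450 mL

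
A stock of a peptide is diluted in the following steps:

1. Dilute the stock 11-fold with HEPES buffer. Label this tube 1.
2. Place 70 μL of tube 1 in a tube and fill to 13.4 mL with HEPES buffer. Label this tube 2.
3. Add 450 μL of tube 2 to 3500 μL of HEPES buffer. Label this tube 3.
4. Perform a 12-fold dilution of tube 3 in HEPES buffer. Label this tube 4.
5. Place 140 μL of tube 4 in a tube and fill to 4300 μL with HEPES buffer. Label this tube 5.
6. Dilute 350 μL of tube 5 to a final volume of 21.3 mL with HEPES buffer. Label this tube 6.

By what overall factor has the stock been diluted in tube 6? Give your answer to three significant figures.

Step 1: 11-fold → factor 11
Step 2: 70 μL brought to 13.4 mL → factor 13400/70 = 191.43
Step 3: 450 μL + 3500 μL = 3950 μL total → factor 3950/450 = 8.7778
Step 4: 12-fold → factor 12
Step 5: 140 μL brought to 4300 μL → factor 4300/140 = 30.714
Step 6: 350 μL brought to 21.3 mL → factor 21300/350 = 60.857
Overall dilution factor = 11 × 191.43 × 8.7778 × 12 × 30.714 × 60.857 = 4.1459 × 10^8

4.15 × 10^8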